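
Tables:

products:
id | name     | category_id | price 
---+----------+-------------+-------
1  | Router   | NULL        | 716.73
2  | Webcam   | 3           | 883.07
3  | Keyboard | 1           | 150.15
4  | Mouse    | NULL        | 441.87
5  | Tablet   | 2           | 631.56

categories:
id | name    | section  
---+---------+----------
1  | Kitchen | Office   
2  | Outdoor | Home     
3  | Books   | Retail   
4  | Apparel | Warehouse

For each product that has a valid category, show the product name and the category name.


INNER JOIN keeps only products rows whose category_id matches an id in categories. Walk through each product:
  - product 1 (Router): category_id=NULL, no match -> dropped
  - product 2 (Webcam): category_id=3 -> matches Books
  - product 3 (Keyboard): category_id=1 -> matches Kitchen
  - product 4 (Mouse): category_id=NULL, no match -> dropped
  - product 5 (Tablet): category_id=2 -> matches Outdoor
So 2 of 5 rows are dropped.

SQL:
SELECT a.name, b.name AS category
FROM products a
INNER JOIN categories b ON a.category_id = b.id

Result:
name     | category
---------+---------
Webcam   | Books   
Keyboard | Kitchen 
Tablet   | Outdoor 


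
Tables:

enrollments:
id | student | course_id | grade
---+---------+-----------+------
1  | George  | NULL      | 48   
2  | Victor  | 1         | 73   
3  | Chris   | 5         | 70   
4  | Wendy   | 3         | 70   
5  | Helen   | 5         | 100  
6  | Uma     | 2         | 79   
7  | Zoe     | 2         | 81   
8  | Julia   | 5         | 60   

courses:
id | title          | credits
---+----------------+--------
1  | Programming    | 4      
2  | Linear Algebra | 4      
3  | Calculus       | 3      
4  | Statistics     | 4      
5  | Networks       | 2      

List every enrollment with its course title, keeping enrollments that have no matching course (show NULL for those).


LEFT JOIN keeps every row from enrollments (the left table); where course_id has no match in courses, the course columns become NULL. Walk through each enrollment:
  - enrollment 1 (George): course_id=NULL, no match -> kept with NULL
  - enrollment 2 (Victor): course_id=1 -> matches Programming
  - enrollment 3 (Chris): course_id=5 -> matches Networks
  - enrollment 4 (Wendy): course_id=3 -> matches Calculus
  - enrollment 5 (Helen): course_id=5 -> matches Networks
  - enrollment 6 (Uma): course_id=2 -> matches Linear Algebra
  - enrollment 7 (Zoe): course_id=2 -> matches Linear Algebra
  - enrollment 8 (Julia): course_id=5 -> matches Networks
All 8 rows appear; 1 has NULL course.

SQL:
SELECT a.student, b.title AS course
FROM enrollments a
LEFT JOIN courses b ON a.course_id = b.id

Result:
student | course        
--------+---------------
George  | NULL          
Victor  | Programming   
Chris   | Networks      
Wendy   | Calculus      
Helen   | Networks      
Uma     | Linear Algebra
Zoe     | Linear Algebra
Julia   | Networks      


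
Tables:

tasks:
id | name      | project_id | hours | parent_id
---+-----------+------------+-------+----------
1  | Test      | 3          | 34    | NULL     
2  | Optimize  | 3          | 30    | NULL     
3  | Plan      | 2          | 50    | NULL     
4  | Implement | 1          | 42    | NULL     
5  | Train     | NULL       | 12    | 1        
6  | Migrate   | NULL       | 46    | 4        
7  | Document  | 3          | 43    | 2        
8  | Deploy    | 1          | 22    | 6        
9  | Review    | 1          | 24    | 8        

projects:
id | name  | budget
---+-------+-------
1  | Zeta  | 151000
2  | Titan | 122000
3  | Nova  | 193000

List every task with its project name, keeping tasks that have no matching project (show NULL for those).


LEFT JOIN keeps every row from tasks (the left table); where project_id has no match in projects, the project columns become NULL. Walk through each task:
  - task 1 (Test): project_id=3 -> matches Nova
  - task 2 (Optimize): project_id=3 -> matches Nova
  - task 3 (Plan): project_id=2 -> matches Titan
  - task 4 (Implement): project_id=1 -> matches Zeta
  - task 5 (Train): project_id=NULL, no match -> kept with NULL
  - task 6 (Migrate): project_id=NULL, no match -> kept with NULL
  - task 7 (Document): project_id=3 -> matches Nova
  - task 8 (Deploy): project_id=1 -> matches Zeta
  - task 9 (Review): project_id=1 -> matches Zeta
All 9 rows appear; 2 have NULL project.

SQL:
SELECT a.name, b.name AS project
FROM tasks a
LEFT JOIN projects b ON a.project_id = b.id

Result:
name      | project
----------+--------
Test      | Nova   
Optimize  | Nova   
Plan      | Titan  
Implement | Zeta   
Train     | NULL   
Migrate   | NULL   
Document  | Nova   
Deploy    | Zeta   
Review    | Zeta   


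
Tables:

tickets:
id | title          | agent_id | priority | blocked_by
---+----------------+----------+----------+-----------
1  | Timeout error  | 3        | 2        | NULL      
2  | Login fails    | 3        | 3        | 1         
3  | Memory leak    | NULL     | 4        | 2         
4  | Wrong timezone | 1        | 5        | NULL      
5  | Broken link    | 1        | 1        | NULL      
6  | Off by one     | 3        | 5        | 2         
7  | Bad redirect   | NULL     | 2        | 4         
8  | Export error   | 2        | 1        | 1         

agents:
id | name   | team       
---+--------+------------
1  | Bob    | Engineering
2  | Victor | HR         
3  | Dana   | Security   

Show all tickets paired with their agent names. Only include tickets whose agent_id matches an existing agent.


INNER JOIN keeps only tickets rows whose agent_id matches an id in agents. Walk through each ticket:
  - ticket 1 (Timeout error): agent_id=3 -> matches Dana
  - ticket 2 (Login fails): agent_id=3 -> matches Dana
  - ticket 3 (Memory leak): agent_id=NULL, no match -> dropped
  - ticket 4 (Wrong timezone): agent_id=1 -> matches Bob
  - ticket 5 (Broken link): agent_id=1 -> matches Bob
  - ticket 6 (Off by one): agent_id=3 -> matches Dana
  - ticket 7 (Bad redirect): agent_id=NULL, no match -> dropped
  - ticket 8 (Export error): agent_id=2 -> matches Victor
So 2 of 8 rows are dropped.

SQL:
SELECT a.title, b.name AS agent
FROM tickets a
INNER JOIN agents b ON a.agent_id = b.id

Result:
title          | agent 
---------------+-------
Timeout error  | Dana  
Login fails    | Dana  
Wrong timezone | Bob   
Broken link    | Bob   
Off by one     | Dana  
Export error   | Victor


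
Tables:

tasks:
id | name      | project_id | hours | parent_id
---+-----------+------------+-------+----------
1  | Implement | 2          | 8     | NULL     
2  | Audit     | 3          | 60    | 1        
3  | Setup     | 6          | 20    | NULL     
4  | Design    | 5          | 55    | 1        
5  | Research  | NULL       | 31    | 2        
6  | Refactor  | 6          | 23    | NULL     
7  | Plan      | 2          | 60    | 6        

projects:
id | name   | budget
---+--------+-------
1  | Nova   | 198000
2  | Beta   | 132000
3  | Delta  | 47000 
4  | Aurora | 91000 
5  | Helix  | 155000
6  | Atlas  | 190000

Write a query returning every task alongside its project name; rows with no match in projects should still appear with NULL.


LEFT JOIN keeps every row from tasks (the left table); where project_id has no match in projects, the project columns become NULL. Walk through each task:
  - task 1 (Implement): project_id=2 -> matches Beta
  - task 2 (Audit): project_id=3 -> matches Delta
  - task 3 (Setup): project_id=6 -> matches Atlas
  - task 4 (Design): project_id=5 -> matches Helix
  - task 5 (Research): project_id=NULL, no match -> kept with NULL
  - task 6 (Refactor): project_id=6 -> matches Atlas
  - task 7 (Plan): project_id=2 -> matches Beta
All 7 rows appear; 1 has NULL project.

SQL:
SELECT a.name, b.name AS project
FROM tasks a
LEFT JOIN projects b ON a.project_id = b.id

Result:
name      | project
----------+--------
Implement | Beta   
Audit     | Delta  
Setup     | Atlas  
Design    | Helix  
Research  | NULL   
Refactor  | Atlas  
Plan      | Beta   


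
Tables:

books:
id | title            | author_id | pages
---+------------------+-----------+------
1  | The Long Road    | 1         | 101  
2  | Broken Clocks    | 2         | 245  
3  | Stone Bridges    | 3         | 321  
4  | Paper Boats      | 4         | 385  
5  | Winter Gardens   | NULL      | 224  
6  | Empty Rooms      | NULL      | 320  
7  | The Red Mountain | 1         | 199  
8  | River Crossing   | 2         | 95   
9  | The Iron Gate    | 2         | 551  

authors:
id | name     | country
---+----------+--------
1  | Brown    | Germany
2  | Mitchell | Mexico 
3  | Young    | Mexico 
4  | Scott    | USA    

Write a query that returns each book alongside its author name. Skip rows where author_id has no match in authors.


INNER JOIN keeps only books rows whose author_id matches an id in authors. Walk through each book:
  - book 1 (The Long Road): author_id=1 -> matches Brown
  - book 2 (Broken Clocks): author_id=2 -> matches Mitchell
  - book 3 (Stone Bridges): author_id=3 -> matches Young
  - book 4 (Paper Boats): author_id=4 -> matches Scott
  - book 5 (Winter Gardens): author_id=NULL, no match -> dropped
  - book 6 (Empty Rooms): author_id=NULL, no match -> dropped
  - book 7 (The Red Mountain): author_id=1 -> matches Brown
  - book 8 (River Crossing): author_id=2 -> matches Mitchell
  - book 9 (The Iron Gate): author_id=2 -> matches Mitchell
So 2 of 9 rows are dropped.

SQL:
SELECT a.title, b.name AS author
FROM books a
INNER JOIN authors b ON a.author_id = b.id

Result:
title            | author  
-----------------+---------
The Long Road    | Brown   
Broken Clocks    | Mitchell
Stone Bridges    | Young   
Paper Boats      | Scott   
The Red Mountain | Brown   
River Crossing   | Mitchell
The Iron Gate    | Mitchell


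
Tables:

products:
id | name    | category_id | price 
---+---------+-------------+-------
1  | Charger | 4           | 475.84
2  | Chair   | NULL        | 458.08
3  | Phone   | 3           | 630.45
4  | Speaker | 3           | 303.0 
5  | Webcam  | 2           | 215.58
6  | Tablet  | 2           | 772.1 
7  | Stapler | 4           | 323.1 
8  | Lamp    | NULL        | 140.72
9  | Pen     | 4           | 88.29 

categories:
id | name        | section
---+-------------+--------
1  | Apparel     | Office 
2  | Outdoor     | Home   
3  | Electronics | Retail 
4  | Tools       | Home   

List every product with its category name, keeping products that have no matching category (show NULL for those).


LEFT JOIN keeps every row from products (the left table); where category_id has no match in categories, the category columns become NULL. Walk through each product:
  - product 1 (Charger): category_id=4 -> matches Tools
  - product 2 (Chair): category_id=NULL, no match -> kept with NULL
  - product 3 (Phone): category_id=3 -> matches Electronics
  - product 4 (Speaker): category_id=3 -> matches Electronics
  - product 5 (Webcam): category_id=2 -> matches Outdoor
  - product 6 (Tablet): category_id=2 -> matches Outdoor
  - product 7 (Stapler): category_id=4 -> matches Tools
  - product 8 (Lamp): category_id=NULL, no match -> kept with NULL
  - product 9 (Pen): category_id=4 -> matches Tools
All 9 rows appear; 2 have NULL category.

SQL:
SELECT a.name, b.name AS category
FROM products a
LEFT JOIN categories b ON a.category_id = b.id

Result:
name    | category   
--------+------------
Charger | Tools      
Chair   | NULL       
Phone   | Electronics
Speaker | Electronics
Webcam  | Outdoor    
Tablet  | Outdoor    
Stapler | Tools      
Lamp    | NULL       
Pen     | Tools      


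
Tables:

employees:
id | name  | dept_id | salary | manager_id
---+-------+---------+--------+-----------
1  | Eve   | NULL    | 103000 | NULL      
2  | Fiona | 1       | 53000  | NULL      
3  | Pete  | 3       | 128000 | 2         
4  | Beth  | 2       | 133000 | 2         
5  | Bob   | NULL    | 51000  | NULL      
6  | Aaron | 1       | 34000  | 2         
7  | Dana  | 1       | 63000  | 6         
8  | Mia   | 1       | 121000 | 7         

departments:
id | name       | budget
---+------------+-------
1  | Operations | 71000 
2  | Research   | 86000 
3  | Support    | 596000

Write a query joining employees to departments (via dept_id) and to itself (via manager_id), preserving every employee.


Two LEFT JOINs from the same base table employees: one to departments via dept_id, one to employees itself via manager_id. Both are LEFT so every employee is preserved.
Match against departments:
  - employee 1 (Eve): dept_id=NULL, no match -> kept with NULL
  - employee 2 (Fiona): dept_id=1 -> matches Operations
  - employee 3 (Pete): dept_id=3 -> matches Support
  - employee 4 (Beth): dept_id=2 -> matches Research
  - employee 5 (Bob): dept_id=NULL, no match -> kept with NULL
  - employee 6 (Aaron): dept_id=1 -> matches Operations
  - employee 7 (Dana): dept_id=1 -> matches Operations
  - employee 8 (Mia): dept_id=1 -> matches Operations
Match against employees (self):
  - employee 1 (Eve): manager_id=NULL -> NULL
  - employee 2 (Fiona): manager_id=NULL -> NULL
  - employee 3 (Pete): manager_id=2 -> Fiona
  - employee 4 (Beth): manager_id=2 -> Fiona
  - employee 5 (Bob): manager_id=NULL -> NULL
  - employee 6 (Aaron): manager_id=2 -> Fiona
  - employee 7 (Dana): manager_id=6 -> Aaron
  - employee 8 (Mia): manager_id=7 -> Dana

SQL:
SELECT a.name, b.name AS department, c.name AS manager
FROM employees a
LEFT JOIN departments b ON a.dept_id = b.id
LEFT JOIN employees c ON a.manager_id = c.id

Result:
name  | department | manager
------+------------+--------
Eve   | NULL       | NULL   
Fiona | Operations | NULL   
Pete  | Support    | Fiona  
Beth  | Research   | Fiona  
Bob   | NULL       | NULL   
Aaron | Operations | Fiona  
Dana  | Operations | Aaron  
Mia   | Operations | Dana   


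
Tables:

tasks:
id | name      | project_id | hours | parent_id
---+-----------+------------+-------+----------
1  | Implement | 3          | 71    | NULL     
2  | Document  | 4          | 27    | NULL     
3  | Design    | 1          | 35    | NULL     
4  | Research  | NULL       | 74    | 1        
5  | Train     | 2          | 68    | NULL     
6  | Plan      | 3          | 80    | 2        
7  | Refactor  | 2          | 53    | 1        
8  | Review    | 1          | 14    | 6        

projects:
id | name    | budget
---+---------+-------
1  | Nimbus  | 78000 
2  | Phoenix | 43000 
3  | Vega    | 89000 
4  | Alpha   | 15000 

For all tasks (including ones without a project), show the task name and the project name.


LEFT JOIN keeps every row from tasks (the left table); where project_id has no match in projects, the project columns become NULL. Walk through each task:
  - task 1 (Implement): project_id=3 -> matches Vega
  - task 2 (Document): project_id=4 -> matches Alpha
  - task 3 (Design): project_id=1 -> matches Nimbus
  - task 4 (Research): project_id=NULL, no match -> kept with NULL
  - task 5 (Train): project_id=2 -> matches Phoenix
  - task 6 (Plan): project_id=3 -> matches Vega
  - task 7 (Refactor): project_id=2 -> matches Phoenix
  - task 8 (Review): project_id=1 -> matches Nimbus
All 8 rows appear; 1 has NULL project.

SQL:
SELECT a.name, b.name AS project
FROM tasks a
LEFT JOIN projects b ON a.project_id = b.id

Result:
name      | project
----------+--------
Implement | Vega   
Document  | Alpha  
Design    | Nimbus 
Research  | NULL   
Train     | Phoenix
Plan      | Vega   
Refactor  | Phoenix
Review    | Nimbus 


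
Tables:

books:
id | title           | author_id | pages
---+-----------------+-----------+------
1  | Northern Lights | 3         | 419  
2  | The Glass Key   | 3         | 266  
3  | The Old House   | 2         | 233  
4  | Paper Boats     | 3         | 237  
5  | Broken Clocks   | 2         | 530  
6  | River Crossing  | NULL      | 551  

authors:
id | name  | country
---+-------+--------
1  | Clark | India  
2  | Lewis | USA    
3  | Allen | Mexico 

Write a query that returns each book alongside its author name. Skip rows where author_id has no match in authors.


INNER JOIN keeps only books rows whose author_id matches an id in authors. Walk through each book:
  - book 1 (Northern Lights): author_id=3 -> matches Allen
  - book 2 (The Glass Key): author_id=3 -> matches Allen
  - book 3 (The Old House): author_id=2 -> matches Lewis
  - book 4 (Paper Boats): author_id=3 -> matches Allen
  - book 5 (Broken Clocks): author_id=2 -> matches Lewis
  - book 6 (River Crossing): author_id=NULL, no match -> dropped
So 1 of 6 rows is dropped.

SQL:
SELECT a.title, b.name AS author
FROM books a
INNER JOIN authors b ON a.author_id = b.id

Result:
title           | author
----------------+-------
Northern Lights | Allen 
The Glass Key   | Allen 
The Old House   | Lewis 
Paper Boats     | Allen 
Broken Clocks   | Lewis 


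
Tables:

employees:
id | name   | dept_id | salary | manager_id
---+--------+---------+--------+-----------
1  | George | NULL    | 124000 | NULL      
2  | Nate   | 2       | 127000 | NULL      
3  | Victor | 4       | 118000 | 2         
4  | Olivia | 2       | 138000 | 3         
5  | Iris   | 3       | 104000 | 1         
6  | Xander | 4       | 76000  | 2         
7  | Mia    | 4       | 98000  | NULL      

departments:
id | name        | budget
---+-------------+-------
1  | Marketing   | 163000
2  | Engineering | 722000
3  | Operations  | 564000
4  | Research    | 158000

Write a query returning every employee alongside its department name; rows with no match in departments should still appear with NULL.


LEFT JOIN keeps every row from employees (the left table); where dept_id has no match in departments, the department columns become NULL. Walk through each employee:
  - employee 1 (George): dept_id=NULL, no match -> kept with NULL
  - employee 2 (Nate): dept_id=2 -> matches Engineering
  - employee 3 (Victor): dept_id=4 -> matches Research
  - employee 4 (Olivia): dept_id=2 -> matches Engineering
  - employee 5 (Iris): dept_id=3 -> matches Operations
  - employee 6 (Xander): dept_id=4 -> matches Research
  - employee 7 (Mia): dept_id=4 -> matches Research
All 7 rows appear; 1 has NULL department.

SQL:
SELECT a.name, b.name AS department
FROM employees a
LEFT JOIN departments b ON a.dept_id = b.id

Result:
name   | department 
-------+------------
George | NULL       
Nate   | Engineering
Victor | Research   
Olivia | Engineering
Iris   | Operations 
Xander | Research   
Mia    | Research   


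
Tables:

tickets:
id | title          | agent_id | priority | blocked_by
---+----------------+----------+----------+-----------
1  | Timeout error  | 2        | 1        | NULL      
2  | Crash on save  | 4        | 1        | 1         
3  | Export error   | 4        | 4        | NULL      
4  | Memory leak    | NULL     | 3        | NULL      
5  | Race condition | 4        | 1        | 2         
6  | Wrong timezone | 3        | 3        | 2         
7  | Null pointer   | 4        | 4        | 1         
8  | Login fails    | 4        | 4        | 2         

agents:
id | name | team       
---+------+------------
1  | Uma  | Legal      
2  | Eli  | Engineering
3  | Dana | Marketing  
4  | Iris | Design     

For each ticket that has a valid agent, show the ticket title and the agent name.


INNER JOIN keeps only tickets rows whose agent_id matches an id in agents. Walk through each ticket:
  - ticket 1 (Timeout error): agent_id=2 -> matches Eli
  - ticket 2 (Crash on save): agent_id=4 -> matches Iris
  - ticket 3 (Export error): agent_id=4 -> matches Iris
  - ticket 4 (Memory leak): agent_id=NULL, no match -> dropped
  - ticket 5 (Race condition): agent_id=4 -> matches Iris
  - ticket 6 (Wrong timezone): agent_id=3 -> matches Dana
  - ticket 7 (Null pointer): agent_id=4 -> matches Iris
  - ticket 8 (Login fails): agent_id=4 -> matches Iris
So 1 of 8 rows is dropped.

SQL:
SELECT a.title, b.name AS agent
FROM tickets a
INNER JOIN agents b ON a.agent_id = b.id

Result:
title          | agent
---------------+------
Timeout error  | Eli  
Crash on save  | Iris 
Export error   | Iris 
Race condition | Iris 
Wrong timezone | Dana 
Null pointer   | Iris 
Login fails    | Iris 


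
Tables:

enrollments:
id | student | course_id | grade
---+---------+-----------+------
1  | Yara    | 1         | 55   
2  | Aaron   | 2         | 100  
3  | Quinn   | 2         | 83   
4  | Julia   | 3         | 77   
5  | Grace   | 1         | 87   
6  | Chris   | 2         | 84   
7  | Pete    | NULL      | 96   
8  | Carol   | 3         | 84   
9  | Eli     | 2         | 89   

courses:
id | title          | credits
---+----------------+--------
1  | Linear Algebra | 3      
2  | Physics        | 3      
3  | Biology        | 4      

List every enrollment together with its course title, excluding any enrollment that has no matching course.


INNER JOIN keeps only enrollments rows whose course_id matches an id in courses. Walk through each enrollment:
  - enrollment 1 (Yara): course_id=1 -> matches Linear Algebra
  - enrollment 2 (Aaron): course_id=2 -> matches Physics
  - enrollment 3 (Quinn): course_id=2 -> matches Physics
  - enrollment 4 (Julia): course_id=3 -> matches Biology
  - enrollment 5 (Grace): course_id=1 -> matches Linear Algebra
  - enrollment 6 (Chris): course_id=2 -> matches Physics
  - enrollment 7 (Pete): course_id=NULL, no match -> dropped
  - enrollment 8 (Carol): course_id=3 -> matches Biology
  - enrollment 9 (Eli): course_id=2 -> matches Physics
So 1 of 9 rows is dropped.

SQL:
SELECT a.student, b.title AS course
FROM enrollments a
INNER JOIN courses b ON a.course_id = b.id

Result:
student | course        
--------+---------------
Yara    | Linear Algebra
Aaron   | Physics       
Quinn   | Physics       
Julia   | Biology       
Grace   | Linear Algebra
Chris   | Physics       
Carol   | Biology       
Eli     | Physics       


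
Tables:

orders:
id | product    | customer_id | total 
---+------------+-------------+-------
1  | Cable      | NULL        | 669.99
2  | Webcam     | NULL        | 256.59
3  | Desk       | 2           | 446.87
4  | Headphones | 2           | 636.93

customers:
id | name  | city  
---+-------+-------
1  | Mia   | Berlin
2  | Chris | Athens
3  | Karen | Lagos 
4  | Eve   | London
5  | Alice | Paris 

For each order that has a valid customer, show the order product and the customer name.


INNER JOIN keeps only orders rows whose customer_id matches an id in customers. Walk through each order:
  - order 1 (Cable): customer_id=NULL, no match -> dropped
  - order 2 (Webcam): customer_id=NULL, no match -> dropped
  - order 3 (Desk): customer_id=2 -> matches Chris
  - order 4 (Headphones): customer_id=2 -> matches Chris
So 2 of 4 rows are dropped.

SQL:
SELECT a.product, b.name AS customer
FROM orders a
INNER JOIN customers b ON a.customer_id = b.id

Result:
product    | customer
-----------+---------
Desk       | Chris   
Headphones | Chris   


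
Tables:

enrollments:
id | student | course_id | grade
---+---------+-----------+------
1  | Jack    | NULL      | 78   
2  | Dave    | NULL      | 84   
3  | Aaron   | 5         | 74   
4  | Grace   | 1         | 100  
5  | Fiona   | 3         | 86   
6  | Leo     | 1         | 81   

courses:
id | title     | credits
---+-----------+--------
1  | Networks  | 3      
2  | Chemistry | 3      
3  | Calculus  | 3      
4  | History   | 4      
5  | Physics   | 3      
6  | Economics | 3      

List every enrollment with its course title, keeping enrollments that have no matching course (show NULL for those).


LEFT JOIN keeps every row from enrollments (the left table); where course_id has no match in courses, the course columns become NULL. Walk through each enrollment:
  - enrollment 1 (Jack): course_id=NULL, no match -> kept with NULL
  - enrollment 2 (Dave): course_id=NULL, no match -> kept with NULL
  - enrollment 3 (Aaron): course_id=5 -> matches Physics
  - enrollment 4 (Grace): course_id=1 -> matches Networks
  - enrollment 5 (Fiona): course_id=3 -> matches Calculus
  - enrollment 6 (Leo): course_id=1 -> matches Networks
All 6 rows appear; 2 have NULL course.

SQL:
SELECT a.student, b.title AS course
FROM enrollments a
LEFT JOIN courses b ON a.course_id = b.id

Result:
student | course  
--------+---------
Jack    | NULL    
Dave    | NULL    
Aaron   | Physics 
Grace   | Networks
Fiona   | Calculus
Leo     | Networks


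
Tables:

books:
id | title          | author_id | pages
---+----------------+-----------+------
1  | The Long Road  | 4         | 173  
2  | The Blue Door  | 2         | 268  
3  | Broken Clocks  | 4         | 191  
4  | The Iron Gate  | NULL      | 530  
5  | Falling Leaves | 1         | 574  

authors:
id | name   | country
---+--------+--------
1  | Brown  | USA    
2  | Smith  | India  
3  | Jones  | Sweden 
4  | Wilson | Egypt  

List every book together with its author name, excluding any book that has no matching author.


INNER JOIN keeps only books rows whose author_id matches an id in authors. Walk through each book:
  - book 1 (The Long Road): author_id=4 -> matches Wilson
  - book 2 (The Blue Door): author_id=2 -> matches Smith
  - book 3 (Broken Clocks): author_id=4 -> matches Wilson
  - book 4 (The Iron Gate): author_id=NULL, no match -> dropped
  - book 5 (Falling Leaves): author_id=1 -> matches Brown
So 1 of 5 rows is dropped.

SQL:
SELECT a.title, b.name AS author
FROM books a
INNER JOIN authors b ON a.author_id = b.id

Result:
title          | author
---------------+-------
The Long Road  | Wilson
The Blue Door  | Smith 
Broken Clocks  | Wilson
Falling Leaves | Brown 


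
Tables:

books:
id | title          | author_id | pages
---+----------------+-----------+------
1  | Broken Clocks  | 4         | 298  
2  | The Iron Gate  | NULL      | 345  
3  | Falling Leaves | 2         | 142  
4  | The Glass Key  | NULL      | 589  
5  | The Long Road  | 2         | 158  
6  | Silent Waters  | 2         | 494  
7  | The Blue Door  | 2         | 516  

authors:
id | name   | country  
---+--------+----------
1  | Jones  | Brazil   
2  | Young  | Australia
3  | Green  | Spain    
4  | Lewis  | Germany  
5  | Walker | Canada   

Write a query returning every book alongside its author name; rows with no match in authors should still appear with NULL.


LEFT JOIN keeps every row from books (the left table); where author_id has no match in authors, the author columns become NULL. Walk through each book:
  - book 1 (Broken Clocks): author_id=4 -> matches Lewis
  - book 2 (The Iron Gate): author_id=NULL, no match -> kept with NULL
  - book 3 (Falling Leaves): author_id=2 -> matches Young
  - book 4 (The Glass Key): author_id=NULL, no match -> kept with NULL
  - book 5 (The Long Road): author_id=2 -> matches Young
  - book 6 (Silent Waters): author_id=2 -> matches Young
  - book 7 (The Blue Door): author_id=2 -> matches Young
All 7 rows appear; 2 have NULL author.

SQL:
SELECT a.title, b.name AS author
FROM books a
LEFT JOIN authors b ON a.author_id = b.id

Result:
title          | author
---------------+-------
Broken Clocks  | Lewis 
The Iron Gate  | NULL  
Falling Leaves | Young 
The Glass Key  | NULL  
The Long Road  | Young 
Silent Waters  | Young 
The Blue Door  | Young 


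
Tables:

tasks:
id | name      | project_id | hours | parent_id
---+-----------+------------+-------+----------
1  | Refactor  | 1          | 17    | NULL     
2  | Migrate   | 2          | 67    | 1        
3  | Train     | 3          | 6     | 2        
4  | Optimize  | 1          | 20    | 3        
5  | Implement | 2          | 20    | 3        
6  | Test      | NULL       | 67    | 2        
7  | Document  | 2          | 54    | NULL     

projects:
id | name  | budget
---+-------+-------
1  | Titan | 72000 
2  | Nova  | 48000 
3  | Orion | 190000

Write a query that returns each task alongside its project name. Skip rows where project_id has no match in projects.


INNER JOIN keeps only tasks rows whose project_id matches an id in projects. Walk through each task:
  - task 1 (Refactor): project_id=1 -> matches Titan
  - task 2 (Migrate): project_id=2 -> matches Nova
  - task 3 (Train): project_id=3 -> matches Orion
  - task 4 (Optimize): project_id=1 -> matches Titan
  - task 5 (Implement): project_id=2 -> matches Nova
  - task 6 (Test): project_id=NULL, no match -> dropped
  - task 7 (Document): project_id=2 -> matches Nova
So 1 of 7 rows is dropped.

SQL:
SELECT a.name, b.name AS project
FROM tasks a
INNER JOIN projects b ON a.project_id = b.id

Result:
name      | project
----------+--------
Refactor  | Titan  
Migrate   | Nova   
Train     | Orion  
Optimize  | Titan  
Implement | Nova   
Document  | Nova   


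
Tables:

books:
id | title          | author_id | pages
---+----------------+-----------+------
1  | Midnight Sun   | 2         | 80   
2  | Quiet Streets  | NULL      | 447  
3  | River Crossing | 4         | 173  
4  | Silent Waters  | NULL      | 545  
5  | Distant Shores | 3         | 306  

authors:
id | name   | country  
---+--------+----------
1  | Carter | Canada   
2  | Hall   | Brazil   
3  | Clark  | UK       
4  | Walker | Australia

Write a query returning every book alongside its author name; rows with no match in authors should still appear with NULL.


LEFT JOIN keeps every row from books (the left table); where author_id has no match in authors, the author columns become NULL. Walk through each book:
  - book 1 (Midnight Sun): author_id=2 -> matches Hall
  - book 2 (Quiet Streets): author_id=NULL, no match -> kept with NULL
  - book 3 (River Crossing): author_id=4 -> matches Walker
  - book 4 (Silent Waters): author_id=NULL, no match -> kept with NULL
  - book 5 (Distant Shores): author_id=3 -> matches Clark
All 5 rows appear; 2 have NULL author.

SQL:
SELECT a.title, b.name AS author
FROM books a
LEFT JOIN authors b ON a.author_id = b.id

Result:
title          | author
---------------+-------
Midnight Sun   | Hall  
Quiet Streets  | NULL  
River Crossing | Walker
Silent Waters  | NULL  
Distant Shores | Clark 


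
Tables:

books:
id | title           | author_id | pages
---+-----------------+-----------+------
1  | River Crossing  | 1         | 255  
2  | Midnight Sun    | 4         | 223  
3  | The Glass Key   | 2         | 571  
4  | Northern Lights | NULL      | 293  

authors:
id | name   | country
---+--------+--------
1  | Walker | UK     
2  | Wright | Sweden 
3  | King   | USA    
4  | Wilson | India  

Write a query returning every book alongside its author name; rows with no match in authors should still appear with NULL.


LEFT JOIN keeps every row from books (the left table); where author_id has no match in authors, the author columns become NULL. Walk through each book:
  - book 1 (River Crossing): author_id=1 -> matches Walker
  - book 2 (Midnight Sun): author_id=4 -> matches Wilson
  - book 3 (The Glass Key): author_id=2 -> matches Wright
  - book 4 (Northern Lights): author_id=NULL, no match -> kept with NULL
All 4 rows appear; 1 has NULL author.

SQL:
SELECT a.title, b.name AS author
FROM books a
LEFT JOIN authors b ON a.author_id = b.id

Result:
title           | author
----------------+-------
River Crossing  | Walker
Midnight Sun    | Wilson
The Glass Key   | Wright
Northern Lights | NULL  


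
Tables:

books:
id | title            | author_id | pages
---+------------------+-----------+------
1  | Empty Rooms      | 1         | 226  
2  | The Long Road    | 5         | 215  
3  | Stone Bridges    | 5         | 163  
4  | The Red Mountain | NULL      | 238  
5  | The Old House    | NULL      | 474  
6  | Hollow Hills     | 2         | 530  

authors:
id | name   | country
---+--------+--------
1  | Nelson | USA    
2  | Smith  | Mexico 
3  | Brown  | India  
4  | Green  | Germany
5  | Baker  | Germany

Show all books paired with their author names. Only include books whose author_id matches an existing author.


INNER JOIN keeps only books rows whose author_id matches an id in authors. Walk through each book:
  - book 1 (Empty Rooms): author_id=1 -> matches Nelson
  - book 2 (The Long Road): author_id=5 -> matches Baker
  - book 3 (Stone Bridges): author_id=5 -> matches Baker
  - book 4 (The Red Mountain): author_id=NULL, no match -> dropped
  - book 5 (The Old House): author_id=NULL, no match -> dropped
  - book 6 (Hollow Hills): author_id=2 -> matches Smith
So 2 of 6 rows are dropped.

SQL:
SELECT a.title, b.name AS author
FROM books a
INNER JOIN authors b ON a.author_id = b.id

Result:
title         | author
--------------+-------
Empty Rooms   | Nelson
The Long Road | Baker 
Stone Bridges | Baker 
Hollow Hills  | Smith 


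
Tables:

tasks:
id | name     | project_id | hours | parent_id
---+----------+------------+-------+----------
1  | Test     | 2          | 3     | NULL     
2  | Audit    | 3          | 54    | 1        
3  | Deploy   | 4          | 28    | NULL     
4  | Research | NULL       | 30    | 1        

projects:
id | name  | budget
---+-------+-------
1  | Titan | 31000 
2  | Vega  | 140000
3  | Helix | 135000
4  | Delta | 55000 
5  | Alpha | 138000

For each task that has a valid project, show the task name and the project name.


INNER JOIN keeps only tasks rows whose project_id matches an id in projects. Walk through each task:
  - task 1 (Test): project_id=2 -> matches Vega
  - task 2 (Audit): project_id=3 -> matches Helix
  - task 3 (Deploy): project_id=4 -> matches Delta
  - task 4 (Research): project_id=NULL, no match -> dropped
So 1 of 4 rows is dropped.

SQL:
SELECT a.name, b.name AS project
FROM tasks a
INNER JOIN projects b ON a.project_id = b.id

Result:
name   | project
-------+--------
Test   | Vega   
Audit  | Helix  
Deploy | Delta  


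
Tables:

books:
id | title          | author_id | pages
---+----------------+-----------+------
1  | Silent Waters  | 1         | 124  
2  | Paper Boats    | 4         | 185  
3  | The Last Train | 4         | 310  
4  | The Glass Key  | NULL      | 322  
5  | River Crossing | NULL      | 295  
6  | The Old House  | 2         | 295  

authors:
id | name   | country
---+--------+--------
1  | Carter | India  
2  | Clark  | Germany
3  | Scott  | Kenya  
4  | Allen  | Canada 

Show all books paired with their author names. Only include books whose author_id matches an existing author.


INNER JOIN keeps only books rows whose author_id matches an id in authors. Walk through each book:
  - book 1 (Silent Waters): author_id=1 -> matches Carter
  - book 2 (Paper Boats): author_id=4 -> matches Allen
  - book 3 (The Last Train): author_id=4 -> matches Allen
  - book 4 (The Glass Key): author_id=NULL, no match -> dropped
  - book 5 (River Crossing): author_id=NULL, no match -> dropped
  - book 6 (The Old House): author_id=2 -> matches Clark
So 2 of 6 rows are dropped.

SQL:
SELECT a.title, b.name AS author
FROM books a
INNER JOIN authors b ON a.author_id = b.id

Result:
title          | author
---------------+-------
Silent Waters  | Carter
Paper Boats    | Allen 
The Last Train | Allen 
The Old House  | Clark 


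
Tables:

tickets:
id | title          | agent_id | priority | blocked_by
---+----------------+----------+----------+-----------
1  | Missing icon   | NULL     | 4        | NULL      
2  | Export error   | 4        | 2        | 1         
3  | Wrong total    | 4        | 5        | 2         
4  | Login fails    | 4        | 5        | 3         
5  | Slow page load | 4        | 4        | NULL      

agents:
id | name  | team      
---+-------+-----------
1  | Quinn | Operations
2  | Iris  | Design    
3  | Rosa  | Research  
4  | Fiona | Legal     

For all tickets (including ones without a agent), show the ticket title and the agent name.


LEFT JOIN keeps every row from tickets (the left table); where agent_id has no match in agents, the agent columns become NULL. Walk through each ticket:
  - ticket 1 (Missing icon): agent_id=NULL, no match -> kept with NULL
  - ticket 2 (Export error): agent_id=4 -> matches Fiona
  - ticket 3 (Wrong total): agent_id=4 -> matches Fiona
  - ticket 4 (Login fails): agent_id=4 -> matches Fiona
  - ticket 5 (Slow page load): agent_id=4 -> matches Fiona
All 5 rows appear; 1 has NULL agent.

SQL:
SELECT a.title, b.name AS agent
FROM tickets a
LEFT JOIN agents b ON a.agent_id = b.id

Result:
title          | agent
---------------+------
Missing icon   | NULL 
Export error   | Fiona
Wrong total    | Fiona
Login fails    | Fiona
Slow page load | Fiona


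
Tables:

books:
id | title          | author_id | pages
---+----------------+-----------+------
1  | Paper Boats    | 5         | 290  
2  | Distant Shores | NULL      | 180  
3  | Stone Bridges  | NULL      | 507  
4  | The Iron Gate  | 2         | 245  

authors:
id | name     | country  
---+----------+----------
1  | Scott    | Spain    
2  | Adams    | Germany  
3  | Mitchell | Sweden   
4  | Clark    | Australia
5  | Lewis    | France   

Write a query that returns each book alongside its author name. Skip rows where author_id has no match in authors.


INNER JOIN keeps only books rows whose author_id matches an id in authors. Walk through each book:
  - book 1 (Paper Boats): author_id=5 -> matches Lewis
  - book 2 (Distant Shores): author_id=NULL, no match -> dropped
  - book 3 (Stone Bridges): author_id=NULL, no match -> dropped
  - book 4 (The Iron Gate): author_id=2 -> matches Adams
So 2 of 4 rows are dropped.

SQL:
SELECT a.title, b.name AS author
FROM books a
INNER JOIN authors b ON a.author_id = b.id

Result:
title         | author
--------------+-------
Paper Boats   | Lewis 
The Iron Gate | Adams 


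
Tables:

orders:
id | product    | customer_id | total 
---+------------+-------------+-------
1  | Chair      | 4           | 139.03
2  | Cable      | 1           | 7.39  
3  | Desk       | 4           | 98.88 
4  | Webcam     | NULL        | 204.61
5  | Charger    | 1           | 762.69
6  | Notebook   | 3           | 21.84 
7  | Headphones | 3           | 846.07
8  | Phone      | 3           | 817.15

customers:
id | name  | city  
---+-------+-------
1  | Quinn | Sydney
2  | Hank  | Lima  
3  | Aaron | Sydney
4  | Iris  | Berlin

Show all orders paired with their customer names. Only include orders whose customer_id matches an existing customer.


INNER JOIN keeps only orders rows whose customer_id matches an id in customers. Walk through each order:
  - order 1 (Chair): customer_id=4 -> matches Iris
  - order 2 (Cable): customer_id=1 -> matches Quinn
  - order 3 (Desk): customer_id=4 -> matches Iris
  - order 4 (Webcam): customer_id=NULL, no match -> dropped
  - order 5 (Charger): customer_id=1 -> matches Quinn
  - order 6 (Notebook): customer_id=3 -> matches Aaron
  - order 7 (Headphones): customer_id=3 -> matches Aaron
  - order 8 (Phone): customer_id=3 -> matches Aaron
So 1 of 8 rows is dropped.

SQL:
SELECT a.product, b.name AS customer
FROM orders a
INNER JOIN customers b ON a.customer_id = b.id

Result:
product    | customer
-----------+---------
Chair      | Iris    
Cable      | Quinn   
Desk       | Iris    
Charger    | Quinn   
Notebook   | Aaron   
Headphones | Aaron   
Phone      | Aaron   


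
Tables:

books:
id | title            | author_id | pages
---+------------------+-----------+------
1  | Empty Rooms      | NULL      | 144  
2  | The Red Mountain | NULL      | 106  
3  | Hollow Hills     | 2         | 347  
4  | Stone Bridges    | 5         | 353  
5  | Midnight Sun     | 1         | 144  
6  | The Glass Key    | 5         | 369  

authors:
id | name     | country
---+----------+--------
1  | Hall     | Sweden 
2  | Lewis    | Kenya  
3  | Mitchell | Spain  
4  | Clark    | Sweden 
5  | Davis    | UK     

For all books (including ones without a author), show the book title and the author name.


LEFT JOIN keeps every row from books (the left table); where author_id has no match in authors, the author columns become NULL. Walk through each book:
  - book 1 (Empty Rooms): author_id=NULL, no match -> kept with NULL
  - book 2 (The Red Mountain): author_id=NULL, no match -> kept with NULL
  - book 3 (Hollow Hills): author_id=2 -> matches Lewis
  - book 4 (Stone Bridges): author_id=5 -> matches Davis
  - book 5 (Midnight Sun): author_id=1 -> matches Hall
  - book 6 (The Glass Key): author_id=5 -> matches Davis
All 6 rows appear; 2 have NULL author.

SQL:
SELECT a.title, b.name AS author
FROM books a
LEFT JOIN authors b ON a.author_id = b.id

Result:
title            | author
-----------------+-------
Empty Rooms      | NULL  
The Red Mountain | NULL  
Hollow Hills     | Lewis 
Stone Bridges    | Davis 
Midnight Sun     | Hall  
The Glass Key    | Davis 


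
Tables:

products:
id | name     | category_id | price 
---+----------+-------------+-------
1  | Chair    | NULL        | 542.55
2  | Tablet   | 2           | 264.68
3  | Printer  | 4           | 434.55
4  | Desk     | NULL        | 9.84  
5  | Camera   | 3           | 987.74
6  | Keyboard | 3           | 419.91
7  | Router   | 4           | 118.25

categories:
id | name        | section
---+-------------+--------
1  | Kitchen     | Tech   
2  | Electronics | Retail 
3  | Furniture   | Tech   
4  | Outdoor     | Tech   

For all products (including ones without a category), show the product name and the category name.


LEFT JOIN keeps every row from products (the left table); where category_id has no match in categories, the category columns become NULL. Walk through each product:
  - product 1 (Chair): category_id=NULL, no match -> kept with NULL
  - product 2 (Tablet): category_id=2 -> matches Electronics
  - product 3 (Printer): category_id=4 -> matches Outdoor
  - product 4 (Desk): category_id=NULL, no match -> kept with NULL
  - product 5 (Camera): category_id=3 -> matches Furniture
  - product 6 (Keyboard): category_id=3 -> matches Furniture
  - product 7 (Router): category_id=4 -> matches Outdoor
All 7 rows appear; 2 have NULL category.

SQL:
SELECT a.name, b.name AS category
FROM products a
LEFT JOIN categories b ON a.category_id = b.id

Result:
name     | category   
---------+------------
Chair    | NULL       
Tablet   | Electronics
Printer  | Outdoor    
Desk     | NULL       
Camera   | Furniture  
Keyboard | Furniture  
Router   | Outdoor    
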